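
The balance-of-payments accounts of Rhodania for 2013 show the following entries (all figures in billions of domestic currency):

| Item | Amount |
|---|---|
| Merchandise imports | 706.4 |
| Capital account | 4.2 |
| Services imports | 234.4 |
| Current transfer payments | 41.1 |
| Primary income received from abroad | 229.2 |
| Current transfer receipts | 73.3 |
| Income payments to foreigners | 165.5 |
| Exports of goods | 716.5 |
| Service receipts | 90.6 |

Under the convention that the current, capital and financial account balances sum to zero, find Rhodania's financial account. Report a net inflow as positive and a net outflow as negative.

33.6

Goods balance = 716.5 - 706.4 = 10.1
Services balance = 90.6 - 234.4 = -143.8
Trade balance (goods + services) = 10.1 + (-143.8) = -133.7
Net primary income = 229.2 - 165.5 = 63.7
Net secondary income = 73.3 - 41.1 = 32.2
Current account = -133.7 + 63.7 + 32.2 = -37.8
Financial account = -(-37.8 + 4.2) = 33.6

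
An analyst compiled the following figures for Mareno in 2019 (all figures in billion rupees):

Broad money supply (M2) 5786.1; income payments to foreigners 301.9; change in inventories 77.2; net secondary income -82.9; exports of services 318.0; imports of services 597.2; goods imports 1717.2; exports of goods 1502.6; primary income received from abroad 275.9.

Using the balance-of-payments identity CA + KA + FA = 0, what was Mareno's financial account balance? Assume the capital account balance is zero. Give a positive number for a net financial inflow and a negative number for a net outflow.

Goods balance = 1502.6 - 1717.2 = -214.6
Services balance = 318.0 - 597.2 = -279.2
Trade balance (goods + services) = -214.6 + (-279.2) = -493.8
Net primary income = 275.9 - 301.9 = -26.0
Net secondary income = -82.9
Current account = -493.8 + (-26.0) + (-82.9) = -602.7
Financial account = -(-602.7) = 602.7

602.7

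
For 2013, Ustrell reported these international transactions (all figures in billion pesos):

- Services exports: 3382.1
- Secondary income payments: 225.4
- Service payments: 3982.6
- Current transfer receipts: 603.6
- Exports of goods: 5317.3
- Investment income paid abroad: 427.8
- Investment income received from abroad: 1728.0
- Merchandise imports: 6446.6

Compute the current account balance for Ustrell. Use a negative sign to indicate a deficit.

Goods balance = 5317.3 - 6446.6 = -1129.3
Services balance = 3382.1 - 3982.6 = -600.5
Trade balance (goods + services) = -1129.3 + (-600.5) = -1729.8
Net primary income = 1728.0 - 427.8 = 1300.2
Net secondary income = 603.6 - 225.4 = 378.2
Current account = -1729.8 + 1300.2 + 378.2 = -51.4

-51.4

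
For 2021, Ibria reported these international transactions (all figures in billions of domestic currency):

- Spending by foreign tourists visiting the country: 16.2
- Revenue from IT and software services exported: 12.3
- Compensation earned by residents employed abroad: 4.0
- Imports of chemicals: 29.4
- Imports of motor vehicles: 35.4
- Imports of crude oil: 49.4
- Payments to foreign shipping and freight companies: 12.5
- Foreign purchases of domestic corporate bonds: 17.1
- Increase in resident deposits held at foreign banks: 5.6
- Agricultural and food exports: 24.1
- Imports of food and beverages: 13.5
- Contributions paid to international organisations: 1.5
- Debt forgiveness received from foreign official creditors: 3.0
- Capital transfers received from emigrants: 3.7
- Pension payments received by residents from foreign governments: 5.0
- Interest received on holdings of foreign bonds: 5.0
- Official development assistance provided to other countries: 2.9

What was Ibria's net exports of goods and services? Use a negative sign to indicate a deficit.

-87.6

Goods: -13.5 - 35.4 - 29.4 + 24.1 - 49.4 = -103.6
Services: -12.5 + 16.2 + 12.3 = 16.0
Trade balance = -103.6 + 16.0 = -87.6
(Excluded from the trade balance — primary income: compensation earned by residents employed abroad 4.0, interest received on holdings of foreign bonds 5.0; financial account: foreign purchases of domestic corporate bonds 17.1, increase in resident deposits held at foreign banks 5.6; secondary income: contributions paid to international organisations 1.5, pension payments received by residents from foreign governments 5.0, official development assistance provided to other countries 2.9; capital account: debt forgiveness received from foreign official creditors 3.0, capital transfers received from emigrants 3.7.)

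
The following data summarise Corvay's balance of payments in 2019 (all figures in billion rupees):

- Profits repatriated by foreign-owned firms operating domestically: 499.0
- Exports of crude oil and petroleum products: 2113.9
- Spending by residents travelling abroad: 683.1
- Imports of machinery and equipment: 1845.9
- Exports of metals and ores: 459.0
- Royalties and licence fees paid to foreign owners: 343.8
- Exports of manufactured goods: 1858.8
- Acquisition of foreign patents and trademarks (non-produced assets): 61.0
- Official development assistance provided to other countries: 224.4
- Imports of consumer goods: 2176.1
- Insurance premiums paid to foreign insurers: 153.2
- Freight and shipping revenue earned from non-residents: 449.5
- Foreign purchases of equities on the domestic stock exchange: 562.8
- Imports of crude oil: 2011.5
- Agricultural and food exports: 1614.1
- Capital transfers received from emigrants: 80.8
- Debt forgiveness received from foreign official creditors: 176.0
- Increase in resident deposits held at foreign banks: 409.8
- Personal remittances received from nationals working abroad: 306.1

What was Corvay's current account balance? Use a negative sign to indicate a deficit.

Goods: -2176.1 + 2113.9 + 459.0 - 1845.9 + 1858.8 + 1614.1 - 2011.5 = 12.3
Services: -153.2 - 343.8 + 449.5 - 683.1 = -730.6
Primary income: -499.0
Secondary income: -224.4 + 306.1 = 81.7
Current account = 12.3 + (-730.6) + (-499.0) + 81.7 = -1135.6
(Excluded from the current account — capital account: acquisition of foreign patents and trademarks (non-produced assets) 61.0, capital transfers received from emigrants 80.8, debt forgiveness received from foreign official creditors 176.0; financial account: foreign purchases of equities on the domestic stock exchange 562.8, increase in resident deposits held at foreign banks 409.8.)

-1135.6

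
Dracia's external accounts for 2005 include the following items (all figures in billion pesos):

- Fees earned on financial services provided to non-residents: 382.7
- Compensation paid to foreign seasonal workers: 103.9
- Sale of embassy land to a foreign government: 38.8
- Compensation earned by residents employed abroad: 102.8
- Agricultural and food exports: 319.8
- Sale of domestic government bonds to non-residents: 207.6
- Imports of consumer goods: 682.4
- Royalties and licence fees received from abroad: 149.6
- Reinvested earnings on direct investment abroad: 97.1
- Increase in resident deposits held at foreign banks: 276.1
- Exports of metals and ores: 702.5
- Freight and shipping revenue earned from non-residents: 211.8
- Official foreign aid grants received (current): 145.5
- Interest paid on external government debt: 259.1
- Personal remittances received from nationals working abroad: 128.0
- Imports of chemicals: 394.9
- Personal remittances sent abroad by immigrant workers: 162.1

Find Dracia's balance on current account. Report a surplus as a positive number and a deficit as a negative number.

Goods: -682.4 + 702.5 - 394.9 + 319.8 = -55.0
Services: 211.8 + 382.7 + 149.6 = 744.1
Primary income: 97.1 - 103.9 - 259.1 + 102.8 = -163.1
Secondary income: 145.5 - 162.1 + 128.0 = 111.4
Current account = (-55.0) + 744.1 + (-163.1) + 111.4 = 637.4
(Excluded from the current account — capital account: sale of embassy land to a foreign government 38.8; financial account: sale of domestic government bonds to non-residents 207.6, increase in resident deposits held at foreign banks 276.1.)

637.4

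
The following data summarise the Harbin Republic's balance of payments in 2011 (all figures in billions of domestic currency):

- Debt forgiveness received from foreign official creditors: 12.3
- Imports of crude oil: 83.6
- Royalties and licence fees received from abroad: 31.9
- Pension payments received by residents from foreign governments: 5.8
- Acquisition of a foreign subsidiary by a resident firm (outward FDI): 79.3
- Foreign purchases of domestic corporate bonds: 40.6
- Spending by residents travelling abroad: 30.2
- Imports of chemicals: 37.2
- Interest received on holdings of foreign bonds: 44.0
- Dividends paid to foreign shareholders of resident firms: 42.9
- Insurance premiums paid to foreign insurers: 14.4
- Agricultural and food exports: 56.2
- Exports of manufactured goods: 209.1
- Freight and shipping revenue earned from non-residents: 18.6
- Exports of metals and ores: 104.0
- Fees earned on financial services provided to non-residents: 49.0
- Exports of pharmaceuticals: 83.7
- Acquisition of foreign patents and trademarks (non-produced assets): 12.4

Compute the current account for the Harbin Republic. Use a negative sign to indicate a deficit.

Goods: 104.0 + 209.1 - 83.6 + 83.7 - 37.2 + 56.2 = 332.2
Services: -30.2 + 49.0 + 31.9 + 18.6 - 14.4 = 54.9
Primary income: -42.9 + 44.0 = 1.1
Secondary income: 5.8
Current account = 332.2 + 54.9 + 1.1 + 5.8 = 394.0
(Excluded from the current account — capital account: debt forgiveness received from foreign official creditors 12.3, acquisition of foreign patents and trademarks (non-produced assets) 12.4; financial account: acquisition of a foreign subsidiary by a resident firm (outward FDI) 79.3, foreign purchases of domestic corporate bonds 40.6.)

394.0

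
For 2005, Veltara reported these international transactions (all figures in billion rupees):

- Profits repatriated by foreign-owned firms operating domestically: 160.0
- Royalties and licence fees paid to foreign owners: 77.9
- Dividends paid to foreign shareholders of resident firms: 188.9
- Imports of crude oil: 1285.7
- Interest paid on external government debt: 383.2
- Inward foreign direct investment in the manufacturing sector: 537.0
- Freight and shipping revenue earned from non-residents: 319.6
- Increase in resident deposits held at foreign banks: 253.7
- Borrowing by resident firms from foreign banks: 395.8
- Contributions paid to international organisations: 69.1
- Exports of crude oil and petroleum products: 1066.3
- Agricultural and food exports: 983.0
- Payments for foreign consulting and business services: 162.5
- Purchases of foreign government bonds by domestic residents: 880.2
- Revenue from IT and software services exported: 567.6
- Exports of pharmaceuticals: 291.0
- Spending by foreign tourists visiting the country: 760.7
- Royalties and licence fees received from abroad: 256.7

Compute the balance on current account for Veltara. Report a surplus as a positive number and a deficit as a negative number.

1917.6

Goods: 291.0 - 1285.7 + 983.0 + 1066.3 = 1054.6
Services: 319.6 + 567.6 - 162.5 - 77.9 + 256.7 + 760.7 = 1664.2
Primary income: -188.9 - 383.2 - 160.0 = -732.1
Secondary income: -69.1
Current account = 1054.6 + 1664.2 + (-732.1) + (-69.1) = 1917.6
(Excluded from the current account — financial account: inward foreign direct investment in the manufacturing sector 537.0, increase in resident deposits held at foreign banks 253.7, borrowing by resident firms from foreign banks 395.8, purchases of foreign government bonds by domestic residents 880.2.)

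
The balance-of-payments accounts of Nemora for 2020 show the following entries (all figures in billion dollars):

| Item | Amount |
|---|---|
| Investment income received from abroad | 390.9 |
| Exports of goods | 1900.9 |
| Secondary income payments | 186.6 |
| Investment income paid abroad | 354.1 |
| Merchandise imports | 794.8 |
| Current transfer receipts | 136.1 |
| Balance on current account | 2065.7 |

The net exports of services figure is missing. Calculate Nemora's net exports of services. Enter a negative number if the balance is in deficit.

973.3

Current account = goods balance + services balance + net primary income + net secondary income
Sum of the known components = 1092.4
Net exports of services = CA - (known components) = 2065.7 - 1092.4 = 973.3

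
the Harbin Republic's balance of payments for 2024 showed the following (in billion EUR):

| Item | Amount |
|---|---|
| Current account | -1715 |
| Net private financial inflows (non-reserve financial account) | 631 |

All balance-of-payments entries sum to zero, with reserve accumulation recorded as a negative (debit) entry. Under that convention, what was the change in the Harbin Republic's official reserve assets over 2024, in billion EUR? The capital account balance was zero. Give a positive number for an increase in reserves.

-1084

Official reserve transactions balance = -((-1715) + 631) = 1084
An accumulation of reserves is recorded as a debit (negative entry), so the change in the stock of reserves is the negative of that balance.
Change in official reserves = -(1084) = -1084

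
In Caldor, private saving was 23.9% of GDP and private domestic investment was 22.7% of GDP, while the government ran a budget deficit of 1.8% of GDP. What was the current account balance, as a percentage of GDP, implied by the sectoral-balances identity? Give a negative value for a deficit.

By the sectoral-balances identity, CA = (S_private - I) + (T - G).
Private balance = 23.9 - 22.7 = 1.2
Government balance (T - G) = -1.8
CA = 1.2 + (-1.8) = -0.6

-0.6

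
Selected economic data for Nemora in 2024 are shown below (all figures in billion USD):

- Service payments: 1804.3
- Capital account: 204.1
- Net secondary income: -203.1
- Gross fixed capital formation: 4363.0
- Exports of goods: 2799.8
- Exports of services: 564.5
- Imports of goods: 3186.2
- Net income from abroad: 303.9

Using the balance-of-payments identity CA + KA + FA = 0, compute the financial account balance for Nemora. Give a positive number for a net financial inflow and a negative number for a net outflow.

Goods balance = 2799.8 - 3186.2 = -386.4
Services balance = 564.5 - 1804.3 = -1239.8
Trade balance (goods + services) = -386.4 + (-1239.8) = -1626.2
Net primary income = 303.9
Net secondary income = -203.1
Current account = -1626.2 + 303.9 + (-203.1) = -1525.4
Financial account = -(-1525.4 + 204.1) = 1321.3

1321.3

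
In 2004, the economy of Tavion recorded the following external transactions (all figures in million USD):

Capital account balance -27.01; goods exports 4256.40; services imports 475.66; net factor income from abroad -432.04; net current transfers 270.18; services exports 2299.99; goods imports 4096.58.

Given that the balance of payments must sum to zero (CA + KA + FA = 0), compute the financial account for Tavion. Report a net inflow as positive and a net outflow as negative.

Goods balance = 4256.40 - 4096.58 = 159.82
Services balance = 2299.99 - 475.66 = 1824.33
Trade balance (goods + services) = 159.82 + 1824.33 = 1984.15
Net primary income = -432.04
Net secondary income = 270.18
Current account = 1984.15 + (-432.04) + 270.18 = 1822.29
Financial account = -(1822.29 + (-27.01)) = -1795.28

-1795.28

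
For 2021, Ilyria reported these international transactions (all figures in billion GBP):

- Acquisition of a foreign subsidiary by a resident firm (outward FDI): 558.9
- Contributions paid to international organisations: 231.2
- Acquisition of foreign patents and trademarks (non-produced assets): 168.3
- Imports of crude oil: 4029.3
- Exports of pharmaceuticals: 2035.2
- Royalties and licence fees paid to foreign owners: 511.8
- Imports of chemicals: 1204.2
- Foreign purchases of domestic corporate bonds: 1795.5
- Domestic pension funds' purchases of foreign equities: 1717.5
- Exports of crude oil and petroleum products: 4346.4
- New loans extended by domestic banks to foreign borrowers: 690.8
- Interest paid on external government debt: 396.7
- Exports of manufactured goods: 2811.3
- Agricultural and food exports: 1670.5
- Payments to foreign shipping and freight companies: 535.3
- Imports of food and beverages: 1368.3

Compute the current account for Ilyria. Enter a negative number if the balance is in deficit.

Goods: 2035.2 - 4029.3 + 2811.3 + 1670.5 - 1204.2 + 4346.4 - 1368.3 = 4261.6
Services: -535.3 - 511.8 = -1047.1
Primary income: -396.7
Secondary income: -231.2
Current account = 4261.6 + (-1047.1) + (-396.7) + (-231.2) = 2586.6
(Excluded from the current account — financial account: acquisition of a foreign subsidiary by a resident firm (outward FDI) 558.9, foreign purchases of domestic corporate bonds 1795.5, domestic pension funds' purchases of foreign equities 1717.5, new loans extended by domestic banks to foreign borrowers 690.8; capital account: acquisition of foreign patents and trademarks (non-produced assets) 168.3.)

2586.6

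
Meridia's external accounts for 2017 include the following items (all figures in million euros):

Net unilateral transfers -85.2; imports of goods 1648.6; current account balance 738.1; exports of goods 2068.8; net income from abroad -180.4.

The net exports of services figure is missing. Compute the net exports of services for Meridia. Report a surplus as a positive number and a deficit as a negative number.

583.5

Current account = goods balance + services balance + net primary income + net secondary income
Sum of the known components = 154.6
Net exports of services = CA - (known components) = 738.1 - 154.6 = 583.5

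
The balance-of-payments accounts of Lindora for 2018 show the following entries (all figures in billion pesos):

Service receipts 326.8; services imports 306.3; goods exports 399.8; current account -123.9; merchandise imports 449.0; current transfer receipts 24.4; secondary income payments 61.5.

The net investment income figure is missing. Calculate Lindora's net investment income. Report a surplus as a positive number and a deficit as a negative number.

-58.1

Current account = goods balance + services balance + net primary income + net secondary income
Sum of the known components = -65.8
Net investment income = CA - (known components) = -123.9 - (-65.8) = -58.1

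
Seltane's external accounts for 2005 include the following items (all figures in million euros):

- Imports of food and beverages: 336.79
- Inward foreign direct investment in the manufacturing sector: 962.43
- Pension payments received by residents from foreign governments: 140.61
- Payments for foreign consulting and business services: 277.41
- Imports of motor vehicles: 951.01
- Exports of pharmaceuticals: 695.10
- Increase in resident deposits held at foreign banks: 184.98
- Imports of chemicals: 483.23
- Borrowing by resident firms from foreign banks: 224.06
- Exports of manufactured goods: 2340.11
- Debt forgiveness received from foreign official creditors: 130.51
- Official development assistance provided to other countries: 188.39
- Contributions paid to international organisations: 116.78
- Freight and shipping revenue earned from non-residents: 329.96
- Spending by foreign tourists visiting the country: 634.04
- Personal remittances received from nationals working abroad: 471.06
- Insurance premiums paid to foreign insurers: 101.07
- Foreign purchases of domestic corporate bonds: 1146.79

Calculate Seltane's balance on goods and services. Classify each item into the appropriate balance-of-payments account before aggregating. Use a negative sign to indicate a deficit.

Goods: 2340.11 - 336.79 - 951.01 + 695.10 - 483.23 = 1264.18
Services: 329.96 + 634.04 - 101.07 - 277.41 = 585.52
Trade balance = 1264.18 + 585.52 = 1849.70
(Excluded from the trade balance — financial account: inward foreign direct investment in the manufacturing sector 962.43, increase in resident deposits held at foreign banks 184.98, borrowing by resident firms from foreign banks 224.06, foreign purchases of domestic corporate bonds 1146.79; secondary income: pension payments received by residents from foreign governments 140.61, official development assistance provided to other countries 188.39, contributions paid to international organisations 116.78, personal remittances received from nationals working abroad 471.06; capital account: debt forgiveness received from foreign official creditors 130.51.)

1849.70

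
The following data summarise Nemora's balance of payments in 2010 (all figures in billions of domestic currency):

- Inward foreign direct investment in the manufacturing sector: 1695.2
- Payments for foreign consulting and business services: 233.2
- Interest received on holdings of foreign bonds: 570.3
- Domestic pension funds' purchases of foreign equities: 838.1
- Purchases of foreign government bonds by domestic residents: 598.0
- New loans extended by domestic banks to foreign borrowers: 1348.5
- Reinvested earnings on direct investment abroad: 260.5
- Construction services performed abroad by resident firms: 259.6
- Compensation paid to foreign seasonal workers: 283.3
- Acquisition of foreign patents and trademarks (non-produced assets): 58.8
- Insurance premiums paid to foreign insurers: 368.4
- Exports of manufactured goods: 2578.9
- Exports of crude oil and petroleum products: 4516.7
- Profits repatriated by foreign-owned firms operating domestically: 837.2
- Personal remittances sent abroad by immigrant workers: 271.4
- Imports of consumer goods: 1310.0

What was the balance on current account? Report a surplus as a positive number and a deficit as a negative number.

Goods: 2578.9 - 1310.0 + 4516.7 = 5785.6
Services: -233.2 - 368.4 + 259.6 = -342.0
Primary income: -837.2 + 570.3 - 283.3 + 260.5 = -289.7
Secondary income: -271.4
Current account = 5785.6 + (-342.0) + (-289.7) + (-271.4) = 4882.5
(Excluded from the current account — financial account: inward foreign direct investment in the manufacturing sector 1695.2, domestic pension funds' purchases of foreign equities 838.1, purchases of foreign government bonds by domestic residents 598.0, new loans extended by domestic banks to foreign borrowers 1348.5; capital account: acquisition of foreign patents and trademarks (non-produced assets) 58.8.)

4882.5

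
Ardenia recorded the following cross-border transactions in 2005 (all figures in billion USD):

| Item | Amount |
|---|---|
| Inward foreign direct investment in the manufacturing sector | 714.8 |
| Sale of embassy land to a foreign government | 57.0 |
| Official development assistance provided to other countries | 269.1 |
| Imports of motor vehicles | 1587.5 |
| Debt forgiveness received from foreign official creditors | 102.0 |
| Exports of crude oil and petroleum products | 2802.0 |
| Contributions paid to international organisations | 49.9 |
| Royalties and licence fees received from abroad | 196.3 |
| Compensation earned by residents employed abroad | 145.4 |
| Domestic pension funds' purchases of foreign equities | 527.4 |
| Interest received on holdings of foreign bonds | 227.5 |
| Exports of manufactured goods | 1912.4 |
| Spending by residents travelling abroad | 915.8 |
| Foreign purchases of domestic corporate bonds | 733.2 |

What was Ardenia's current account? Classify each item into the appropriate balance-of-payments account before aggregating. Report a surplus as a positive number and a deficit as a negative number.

2461.3

Goods: 1912.4 + 2802.0 - 1587.5 = 3126.9
Services: 196.3 - 915.8 = -719.5
Primary income: 227.5 + 145.4 = 372.9
Secondary income: -49.9 - 269.1 = -319.0
Current account = 3126.9 + (-719.5) + 372.9 + (-319.0) = 2461.3
(Excluded from the current account — financial account: inward foreign direct investment in the manufacturing sector 714.8, domestic pension funds' purchases of foreign equities 527.4, foreign purchases of domestic corporate bonds 733.2; capital account: sale of embassy land to a foreign government 57.0, debt forgiveness received from foreign official creditors 102.0.)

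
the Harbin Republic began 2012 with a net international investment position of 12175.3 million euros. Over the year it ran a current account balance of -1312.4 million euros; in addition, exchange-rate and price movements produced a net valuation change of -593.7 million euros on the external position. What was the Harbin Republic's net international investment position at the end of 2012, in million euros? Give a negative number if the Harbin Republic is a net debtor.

Change in NIIP = current account + net valuation change = -1312.4 + (-593.7) = -1906.1
End-of-year NIIP = 12175.3 + (-1906.1) = 10269.2

10269.2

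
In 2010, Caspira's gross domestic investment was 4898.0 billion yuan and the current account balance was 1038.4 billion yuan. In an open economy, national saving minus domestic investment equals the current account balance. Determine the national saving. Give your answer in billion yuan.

S - I = CA (net lending to the rest of the world).
S = I + CA = 4898.0 + 1038.4 = 5936.4

5936.4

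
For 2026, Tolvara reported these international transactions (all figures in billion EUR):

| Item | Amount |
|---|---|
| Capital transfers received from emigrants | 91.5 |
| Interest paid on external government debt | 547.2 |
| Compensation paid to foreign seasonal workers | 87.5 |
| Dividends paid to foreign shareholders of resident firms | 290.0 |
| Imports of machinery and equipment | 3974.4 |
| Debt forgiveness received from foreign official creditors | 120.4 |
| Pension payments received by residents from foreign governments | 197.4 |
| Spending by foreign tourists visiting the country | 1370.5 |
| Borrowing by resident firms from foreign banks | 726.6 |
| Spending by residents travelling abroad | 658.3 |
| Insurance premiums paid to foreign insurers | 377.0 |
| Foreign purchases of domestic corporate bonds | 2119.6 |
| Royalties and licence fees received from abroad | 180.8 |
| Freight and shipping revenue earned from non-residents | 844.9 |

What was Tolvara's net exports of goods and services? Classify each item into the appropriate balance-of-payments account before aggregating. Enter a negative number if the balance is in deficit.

Goods: -3974.4
Services: 180.8 + 1370.5 - 658.3 - 377.0 + 844.9 = 1360.9
Trade balance = -3974.4 + 1360.9 = -2613.5
(Excluded from the trade balance — capital account: capital transfers received from emigrants 91.5, debt forgiveness received from foreign official creditors 120.4; primary income: interest paid on external government debt 547.2, compensation paid to foreign seasonal workers 87.5, dividends paid to foreign shareholders of resident firms 290.0; secondary income: pension payments received by residents from foreign governments 197.4; financial account: borrowing by resident firms from foreign banks 726.6, foreign purchases of domestic corporate bonds 2119.6.)

-2613.5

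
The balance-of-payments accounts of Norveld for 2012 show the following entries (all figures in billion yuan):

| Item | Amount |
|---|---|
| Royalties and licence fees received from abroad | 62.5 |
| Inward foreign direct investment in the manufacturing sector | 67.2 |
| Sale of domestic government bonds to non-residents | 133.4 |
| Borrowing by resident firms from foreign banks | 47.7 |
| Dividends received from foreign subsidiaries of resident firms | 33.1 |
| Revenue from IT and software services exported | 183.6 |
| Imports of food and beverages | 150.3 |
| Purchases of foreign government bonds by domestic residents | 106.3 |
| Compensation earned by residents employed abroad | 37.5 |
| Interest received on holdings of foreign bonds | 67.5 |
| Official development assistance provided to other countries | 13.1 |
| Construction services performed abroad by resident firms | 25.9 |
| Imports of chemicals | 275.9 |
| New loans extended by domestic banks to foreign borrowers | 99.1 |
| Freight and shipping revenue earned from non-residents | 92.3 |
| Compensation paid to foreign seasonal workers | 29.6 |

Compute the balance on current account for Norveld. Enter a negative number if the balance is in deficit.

33.5

Goods: -150.3 - 275.9 = -426.2
Services: 62.5 + 92.3 + 25.9 + 183.6 = 364.3
Primary income: 37.5 - 29.6 + 33.1 + 67.5 = 108.5
Secondary income: -13.1
Current account = (-426.2) + 364.3 + 108.5 + (-13.1) = 33.5
(Excluded from the current account — financial account: inward foreign direct investment in the manufacturing sector 67.2, sale of domestic government bonds to non-residents 133.4, borrowing by resident firms from foreign banks 47.7, purchases of foreign government bonds by domestic residents 106.3, new loans extended by domestic banks to foreign borrowers 99.1.)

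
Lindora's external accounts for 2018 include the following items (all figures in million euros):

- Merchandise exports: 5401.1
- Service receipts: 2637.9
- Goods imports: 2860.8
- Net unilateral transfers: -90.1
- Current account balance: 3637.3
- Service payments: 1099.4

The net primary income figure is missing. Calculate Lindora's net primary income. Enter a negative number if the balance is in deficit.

Current account = goods balance + services balance + net primary income + net secondary income
Sum of the known components = 3988.7
Net primary income = CA - (known components) = 3637.3 - 3988.7 = -351.4

-351.4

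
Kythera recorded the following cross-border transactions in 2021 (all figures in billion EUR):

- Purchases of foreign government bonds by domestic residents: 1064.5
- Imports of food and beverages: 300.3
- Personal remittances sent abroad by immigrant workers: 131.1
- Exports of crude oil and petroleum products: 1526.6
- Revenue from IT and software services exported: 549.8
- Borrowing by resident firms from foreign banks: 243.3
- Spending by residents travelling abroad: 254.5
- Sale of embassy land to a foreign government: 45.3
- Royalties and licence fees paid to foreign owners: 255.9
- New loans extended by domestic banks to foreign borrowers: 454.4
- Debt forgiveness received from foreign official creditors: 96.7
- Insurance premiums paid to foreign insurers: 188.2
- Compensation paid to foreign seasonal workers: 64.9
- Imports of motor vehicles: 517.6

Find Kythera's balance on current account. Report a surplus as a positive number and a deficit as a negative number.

Goods: -300.3 - 517.6 + 1526.6 = 708.7
Services: -188.2 - 255.9 - 254.5 + 549.8 = -148.8
Primary income: -64.9
Secondary income: -131.1
Current account = 708.7 + (-148.8) + (-64.9) + (-131.1) = 363.9
(Excluded from the current account — financial account: purchases of foreign government bonds by domestic residents 1064.5, borrowing by resident firms from foreign banks 243.3, new loans extended by domestic banks to foreign borrowers 454.4; capital account: sale of embassy land to a foreign government 45.3, debt forgiveness received from foreign official creditors 96.7.)

363.9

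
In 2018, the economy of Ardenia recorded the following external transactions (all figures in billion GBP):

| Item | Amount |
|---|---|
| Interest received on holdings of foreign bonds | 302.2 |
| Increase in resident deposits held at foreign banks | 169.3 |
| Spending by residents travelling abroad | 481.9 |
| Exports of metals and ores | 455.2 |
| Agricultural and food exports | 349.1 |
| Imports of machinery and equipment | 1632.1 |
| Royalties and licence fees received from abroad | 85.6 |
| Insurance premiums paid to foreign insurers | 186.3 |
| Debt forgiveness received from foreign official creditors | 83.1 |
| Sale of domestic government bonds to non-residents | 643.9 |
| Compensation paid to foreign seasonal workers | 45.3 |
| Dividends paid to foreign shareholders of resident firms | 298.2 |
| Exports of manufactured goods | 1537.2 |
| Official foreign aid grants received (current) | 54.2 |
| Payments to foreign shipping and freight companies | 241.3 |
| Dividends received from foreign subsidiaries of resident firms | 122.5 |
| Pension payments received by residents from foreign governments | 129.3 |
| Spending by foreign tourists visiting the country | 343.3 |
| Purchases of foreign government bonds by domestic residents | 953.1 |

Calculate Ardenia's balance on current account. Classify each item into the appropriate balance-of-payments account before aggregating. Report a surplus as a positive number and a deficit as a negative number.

Goods: 1537.2 - 1632.1 + 349.1 + 455.2 = 709.4
Services: -186.3 + 343.3 - 241.3 - 481.9 + 85.6 = -480.6
Primary income: 302.2 + 122.5 - 298.2 - 45.3 = 81.2
Secondary income: 54.2 + 129.3 = 183.5
Current account = 709.4 + (-480.6) + 81.2 + 183.5 = 493.5
(Excluded from the current account — financial account: increase in resident deposits held at foreign banks 169.3, sale of domestic government bonds to non-residents 643.9, purchases of foreign government bonds by domestic residents 953.1; capital account: debt forgiveness received from foreign official creditors 83.1.)

493.5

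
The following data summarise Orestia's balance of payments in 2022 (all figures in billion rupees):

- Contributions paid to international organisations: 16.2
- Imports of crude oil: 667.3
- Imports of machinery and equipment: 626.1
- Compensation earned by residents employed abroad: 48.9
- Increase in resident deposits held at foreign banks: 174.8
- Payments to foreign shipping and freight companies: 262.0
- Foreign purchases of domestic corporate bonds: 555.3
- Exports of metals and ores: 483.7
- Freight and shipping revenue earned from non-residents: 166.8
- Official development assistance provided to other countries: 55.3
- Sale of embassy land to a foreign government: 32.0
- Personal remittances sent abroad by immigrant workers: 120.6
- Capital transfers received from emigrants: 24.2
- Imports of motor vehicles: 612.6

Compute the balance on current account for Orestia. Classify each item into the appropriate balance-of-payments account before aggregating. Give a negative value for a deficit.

-1660.7

Goods: -612.6 - 626.1 + 483.7 - 667.3 = -1422.3
Services: -262.0 + 166.8 = -95.2
Primary income: 48.9
Secondary income: -16.2 - 120.6 - 55.3 = -192.1
Current account = (-1422.3) + (-95.2) + 48.9 + (-192.1) = -1660.7
(Excluded from the current account — financial account: increase in resident deposits held at foreign banks 174.8, foreign purchases of domestic corporate bonds 555.3; capital account: sale of embassy land to a foreign government 32.0, capital transfers received from emigrants 24.2.)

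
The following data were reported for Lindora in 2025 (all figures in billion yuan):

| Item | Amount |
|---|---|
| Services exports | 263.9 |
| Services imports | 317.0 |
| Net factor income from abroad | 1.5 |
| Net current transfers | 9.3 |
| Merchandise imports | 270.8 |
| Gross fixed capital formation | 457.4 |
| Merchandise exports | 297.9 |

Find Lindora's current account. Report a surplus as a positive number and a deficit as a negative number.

-15.2

Goods balance = 297.9 - 270.8 = 27.1
Services balance = 263.9 - 317.0 = -53.1
Trade balance (goods + services) = 27.1 + (-53.1) = -26.0
Net primary income = 1.5
Net secondary income = 9.3
Current account = -26.0 + 1.5 + 9.3 = -15.2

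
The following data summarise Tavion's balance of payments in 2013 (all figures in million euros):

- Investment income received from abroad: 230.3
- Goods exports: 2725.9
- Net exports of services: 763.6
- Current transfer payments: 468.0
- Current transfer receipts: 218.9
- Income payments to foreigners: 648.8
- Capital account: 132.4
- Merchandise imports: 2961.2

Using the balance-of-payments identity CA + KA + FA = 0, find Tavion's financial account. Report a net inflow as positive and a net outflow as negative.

Goods balance = 2725.9 - 2961.2 = -235.3
Services balance = 763.6
Trade balance (goods + services) = -235.3 + 763.6 = 528.3
Net primary income = 230.3 - 648.8 = -418.5
Net secondary income = 218.9 - 468.0 = -249.1
Current account = 528.3 + (-418.5) + (-249.1) = -139.3
Financial account = -(-139.3 + 132.4) = 6.9

6.9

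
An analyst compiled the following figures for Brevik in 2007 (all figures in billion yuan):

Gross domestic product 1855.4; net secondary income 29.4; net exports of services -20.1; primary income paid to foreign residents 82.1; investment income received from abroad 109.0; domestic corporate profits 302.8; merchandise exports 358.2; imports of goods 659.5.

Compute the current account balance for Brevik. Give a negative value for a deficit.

Goods balance = 358.2 - 659.5 = -301.3
Services balance = -20.1
Trade balance (goods + services) = -301.3 + (-20.1) = -321.4
Net primary income = 109.0 - 82.1 = 26.9
Net secondary income = 29.4
Current account = -321.4 + 26.9 + 29.4 = -265.1

-265.1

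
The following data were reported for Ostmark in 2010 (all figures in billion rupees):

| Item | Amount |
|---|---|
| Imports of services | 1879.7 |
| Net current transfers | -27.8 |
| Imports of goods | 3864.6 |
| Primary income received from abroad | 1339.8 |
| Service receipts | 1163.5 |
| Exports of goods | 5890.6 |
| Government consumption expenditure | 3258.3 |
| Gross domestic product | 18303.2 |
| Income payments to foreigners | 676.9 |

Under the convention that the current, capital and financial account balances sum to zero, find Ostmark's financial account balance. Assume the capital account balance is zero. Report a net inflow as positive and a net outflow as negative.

-1944.9

Goods balance = 5890.6 - 3864.6 = 2026.0
Services balance = 1163.5 - 1879.7 = -716.2
Trade balance (goods + services) = 2026.0 + (-716.2) = 1309.8
Net primary income = 1339.8 - 676.9 = 662.9
Net secondary income = -27.8
Current account = 1309.8 + 662.9 + (-27.8) = 1944.9
Financial account = -(1944.9) = -1944.9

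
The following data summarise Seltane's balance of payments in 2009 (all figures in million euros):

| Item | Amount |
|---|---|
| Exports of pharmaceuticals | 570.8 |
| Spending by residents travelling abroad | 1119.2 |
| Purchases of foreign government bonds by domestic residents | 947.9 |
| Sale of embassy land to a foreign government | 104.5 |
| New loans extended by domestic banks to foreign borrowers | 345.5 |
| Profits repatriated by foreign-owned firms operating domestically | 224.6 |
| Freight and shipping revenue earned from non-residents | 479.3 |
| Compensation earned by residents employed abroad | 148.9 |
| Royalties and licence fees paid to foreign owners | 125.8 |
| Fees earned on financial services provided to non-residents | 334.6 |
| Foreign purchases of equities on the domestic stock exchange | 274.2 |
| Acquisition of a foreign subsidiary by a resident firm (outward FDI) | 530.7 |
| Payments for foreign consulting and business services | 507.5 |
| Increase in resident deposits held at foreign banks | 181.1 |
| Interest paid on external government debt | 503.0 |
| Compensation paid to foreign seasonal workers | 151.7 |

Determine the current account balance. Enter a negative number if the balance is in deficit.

-1098.2

Goods: 570.8
Services: 334.6 + 479.3 - 125.8 - 1119.2 - 507.5 = -938.6
Primary income: -503.0 - 224.6 - 151.7 + 148.9 = -730.4
Current account = 570.8 + (-938.6) + (-730.4) = -1098.2
(Excluded from the current account — financial account: purchases of foreign government bonds by domestic residents 947.9, new loans extended by domestic banks to foreign borrowers 345.5, foreign purchases of equities on the domestic stock exchange 274.2, acquisition of a foreign subsidiary by a resident firm (outward FDI) 530.7, increase in resident deposits held at foreign banks 181.1; capital account: sale of embassy land to a foreign government 104.5.)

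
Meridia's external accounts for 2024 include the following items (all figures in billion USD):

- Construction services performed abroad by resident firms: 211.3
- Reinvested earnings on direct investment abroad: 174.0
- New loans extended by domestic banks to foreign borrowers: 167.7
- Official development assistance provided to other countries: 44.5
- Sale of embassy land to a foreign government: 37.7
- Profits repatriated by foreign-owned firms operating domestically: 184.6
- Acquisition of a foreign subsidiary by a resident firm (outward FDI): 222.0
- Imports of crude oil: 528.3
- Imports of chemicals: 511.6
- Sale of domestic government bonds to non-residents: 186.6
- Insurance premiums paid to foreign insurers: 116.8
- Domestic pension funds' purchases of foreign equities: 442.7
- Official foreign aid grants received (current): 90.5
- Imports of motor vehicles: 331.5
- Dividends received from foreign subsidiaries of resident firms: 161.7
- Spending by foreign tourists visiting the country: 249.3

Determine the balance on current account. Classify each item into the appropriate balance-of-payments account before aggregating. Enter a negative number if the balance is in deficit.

Goods: -331.5 - 511.6 - 528.3 = -1371.4
Services: -116.8 + 211.3 + 249.3 = 343.8
Primary income: 174.0 - 184.6 + 161.7 = 151.1
Secondary income: -44.5 + 90.5 = 46.0
Current account = (-1371.4) + 343.8 + 151.1 + 46.0 = -830.5
(Excluded from the current account — financial account: new loans extended by domestic banks to foreign borrowers 167.7, acquisition of a foreign subsidiary by a resident firm (outward FDI) 222.0, sale of domestic government bonds to non-residents 186.6, domestic pension funds' purchases of foreign equities 442.7; capital account: sale of embassy land to a foreign government 37.7.)

-830.5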